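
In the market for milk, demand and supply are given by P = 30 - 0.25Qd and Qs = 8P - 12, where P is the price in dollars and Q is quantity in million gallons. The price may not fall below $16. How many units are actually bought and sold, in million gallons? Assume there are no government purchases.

56

Rearranging demand gives Qd = 120 - 4P. Equilibrium: 120 - 4P = 8P - 12, so 132 = 12P and P* = 11, Q* = 76.
The floor of 16 is above the equilibrium price 11, so it binds.
At P = 16: Qd = 120 - 4·16 = 56 and Qs = 8·16 - 12 = 116.
The quantity actually transacted is the short side, demand: 56.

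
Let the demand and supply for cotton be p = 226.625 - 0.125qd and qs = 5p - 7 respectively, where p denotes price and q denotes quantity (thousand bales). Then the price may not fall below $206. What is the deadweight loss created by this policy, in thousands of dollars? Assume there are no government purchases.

45302.4

Rearranging demand gives qd = 1813 - 8p. Setting quantity demanded equal to quantity supplied, 1813 - 8p = 5p - 7, gives p* = 140 and q* = 693.
The floor of 206 is above the equilibrium price 140, so it binds.
At p = 206: qd = 1813 - 8·206 = 165 and qs = 5·206 - 7 = 1023.
Quantity traded falls to 165. At q = 165 the demand price is (1813 - 165)/8 = 206 and the supply price is (7 + 165)/5 = 34.4.
Deadweight loss = ½ · (206 - 34.4) · (693 - 165) = ½ · 171.6 · 528 = 45302.4.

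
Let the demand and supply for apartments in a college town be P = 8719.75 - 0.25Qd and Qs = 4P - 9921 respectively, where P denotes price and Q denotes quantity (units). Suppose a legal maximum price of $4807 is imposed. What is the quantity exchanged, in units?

Rearranging demand gives Qd = 34879 - 4P. In a free market, 34879 - 4P = 4P - 9921 gives the equilibrium P* = 5600, Q* = 12479.
Because the ceiling (4807) lies below the market-clearing price, it is binding.
At P = 4807: Qd = 34879 - 4·4807 = 15651 and Qs = 4·4807 - 9921 = 9307.
The quantity actually transacted is the short side, supply: 9307.

9307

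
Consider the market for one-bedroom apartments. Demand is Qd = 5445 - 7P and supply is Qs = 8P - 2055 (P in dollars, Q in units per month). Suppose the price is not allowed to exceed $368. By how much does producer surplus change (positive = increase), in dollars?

In a free market, 5445 - 7P = 8P - 2055 gives the equilibrium P* = 500, Q* = 1945.
The ceiling of 368 is below the equilibrium price 500, so it binds.
At P = 368: Qd = 5445 - 7·368 = 2869 and Qs = 8·368 - 2055 = 889.
Producer surplus without the control is ½ · (500 - 256.875) · 1945 = 236439.0625.
With the ceiling, producers sell 889 units at 368, so PS = ½ · (368 - 256.875) · 889 = 49395.0625.
Change in producer surplus = 49395.0625 - 236439.0625 = -187044.

-187044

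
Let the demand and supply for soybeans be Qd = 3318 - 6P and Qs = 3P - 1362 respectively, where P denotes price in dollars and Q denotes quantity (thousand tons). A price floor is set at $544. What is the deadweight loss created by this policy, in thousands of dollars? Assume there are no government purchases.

5184

Equilibrium: 3318 - 6P = 3P - 1362, so 4680 = 9P and P* = 520, Q* = 198.
The floor of 544 is above the equilibrium price 520, so it binds.
At P = 544: Qd = 3318 - 6·544 = 54 and Qs = 3·544 - 1362 = 270.
Quantity traded falls to 54. At Q = 54 the demand price is (3318 - 54)/6 = 544 and the supply price is (1362 + 54)/3 = 472.
Deadweight loss = ½ · (544 - 472) · (198 - 54) = ½ · 72 · 144 = 5184.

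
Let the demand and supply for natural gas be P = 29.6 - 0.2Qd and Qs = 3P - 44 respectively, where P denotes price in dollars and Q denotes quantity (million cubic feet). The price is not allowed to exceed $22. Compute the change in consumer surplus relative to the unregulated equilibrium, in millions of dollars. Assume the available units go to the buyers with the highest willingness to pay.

Rearranging demand gives Qd = 148 - 5P. In a free market, 148 - 5P = 3P - 44 gives the equilibrium P* = 24, Q* = 28.
Because the ceiling (22) lies below the market-clearing price, it is binding.
At P = 22: Qd = 148 - 5·22 = 38 and Qs = 3·22 - 44 = 22.
Consumer surplus without the control is ½ · (29.6 - 24) · 28 = 78.4.
With the ceiling, 22 units are sold at 22 (assume they go to the highest-value buyers). The demand price at Q = 22 is 25.2, so CS = ½ · [(29.6 - 22) + (25.2 - 22)] · 22 = 118.8.
Change in consumer surplus = 118.8 - 78.4 = 40.4.

40.4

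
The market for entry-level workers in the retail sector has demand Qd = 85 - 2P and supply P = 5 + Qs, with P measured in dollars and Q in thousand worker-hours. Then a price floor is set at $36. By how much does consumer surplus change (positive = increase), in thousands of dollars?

-114

Rearranging supply gives Qs = P - 5. Setting quantity demanded equal to quantity supplied, 85 - 2P = P - 5, gives P* = 30 and Q* = 25.
Since 36 > 30, the floor is binding.
At P = 36: Qd = 85 - 2·36 = 13 and Qs = 36 - 5 = 31.
Consumer surplus without the control is ½ · (42.5 - 30) · 25 = 156.25.
With the floor, consumers buy 13 units at 36, so CS = ½ · (42.5 - 36) · 13 = 42.25.
Change in consumer surplus = 42.25 - 156.25 = -114.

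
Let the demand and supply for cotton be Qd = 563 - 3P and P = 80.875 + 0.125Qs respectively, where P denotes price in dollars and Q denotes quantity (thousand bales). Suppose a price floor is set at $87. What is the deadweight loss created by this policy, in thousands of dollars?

Rearranging supply gives Qs = 8P - 647. In a free market, 563 - 3P = 8P - 647 gives the equilibrium P* = 110, Q* = 233.
The floor of 87 is below the equilibrium price 110, so it is not binding; the market clears at P* = 110, Q* = 233.
Since the control does not bind, no trades are prevented and deadweight loss is zero.

0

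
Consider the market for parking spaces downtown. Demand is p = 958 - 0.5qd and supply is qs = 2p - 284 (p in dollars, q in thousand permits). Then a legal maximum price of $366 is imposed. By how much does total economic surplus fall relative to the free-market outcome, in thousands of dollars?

67712

Rearranging demand gives qd = 1916 - 2p. In a free market, 1916 - 2p = 2p - 284 gives the equilibrium p* = 550, q* = 816.
Since 366 < 550, the ceiling is binding.
At p = 366: qd = 1916 - 2·366 = 1184 and qs = 2·366 - 284 = 448.
Quantity traded falls to 448. At q = 448 the demand price is (1916 - 448)/2 = 734 and the supply price is (284 + 448)/2 = 366.
Deadweight loss = ½ · (734 - 366) · (816 - 448) = ½ · 368 · 368 = 67712.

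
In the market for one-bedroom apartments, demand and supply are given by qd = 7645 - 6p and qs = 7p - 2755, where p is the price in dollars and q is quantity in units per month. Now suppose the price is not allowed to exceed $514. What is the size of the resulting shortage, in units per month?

3718

In a free market, 7645 - 6p = 7p - 2755 gives the equilibrium p* = 800, q* = 2845.
Since 514 < 800, the ceiling is binding.
At p = 514: qd = 7645 - 6·514 = 4561 and qs = 7·514 - 2755 = 843.
Shortage = qd - qs = 4561 - 843 = 3718.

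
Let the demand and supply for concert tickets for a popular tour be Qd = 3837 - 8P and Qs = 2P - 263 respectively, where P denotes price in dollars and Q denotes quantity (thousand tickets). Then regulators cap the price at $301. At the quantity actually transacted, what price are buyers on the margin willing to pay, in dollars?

Without the control the market clears where 3837 - 8P = 2P - 263, i.e. P* = 410 and Q* = 557.
The ceiling of 301 is below the equilibrium price 410, so it binds.
At P = 301: Qd = 3837 - 8·301 = 1429 and Qs = 2·301 - 263 = 339.
Only 339 units reach the market. On the demand curve, the marginal buyer's willingness to pay at Q = 339 is (3837 - 339)/8 = 437.25.

437.25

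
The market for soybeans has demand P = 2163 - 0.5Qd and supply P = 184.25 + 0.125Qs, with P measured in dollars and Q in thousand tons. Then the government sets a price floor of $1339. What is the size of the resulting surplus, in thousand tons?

Rearranging demand gives Qd = 4326 - 2P; rearranging supply gives Qs = 8P - 1474. In a free market, 4326 - 2P = 8P - 1474 gives the equilibrium P* = 580, Q* = 3166.
Because the floor (1339) lies above the market-clearing price, it is binding.
At P = 1339: Qd = 4326 - 2·1339 = 1648 and Qs = 8·1339 - 1474 = 9238.
Surplus = Qs - Qd = 9238 - 1648 = 7590.

7590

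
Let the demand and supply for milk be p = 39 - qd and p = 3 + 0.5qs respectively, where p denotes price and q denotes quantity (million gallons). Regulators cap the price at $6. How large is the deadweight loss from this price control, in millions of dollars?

243

Rearranging demand gives qd = 39 - p; rearranging supply gives qs = 2p - 6. Equilibrium: 39 - p = 2p - 6, so 45 = 3p and p* = 15, q* = 24.
Since 6 < 15, the ceiling is binding.
At p = 6: qd = 39 - 6 = 33 and qs = 2·6 - 6 = 6.
Quantity traded falls to 6. At q = 6 the demand price is 39 - 6 = 33 and the supply price is (6 + 6)/2 = 6.
Deadweight loss = ½ · (33 - 6) · (24 - 6) = ½ · 27 · 18 = 243.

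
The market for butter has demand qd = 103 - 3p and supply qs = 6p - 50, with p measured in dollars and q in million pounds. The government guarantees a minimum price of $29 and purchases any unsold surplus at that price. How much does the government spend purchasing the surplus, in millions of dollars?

Setting quantity demanded equal to quantity supplied, 103 - 3p = 6p - 50, gives p* = 17 and q* = 52.
Because the floor (29) lies above the market-clearing price, it is binding.
At p = 29: qd = 103 - 3·29 = 16 and qs = 6·29 - 50 = 124.
Surplus = qs - qd = 108.
Government expenditure = surplus × support price = 108 × 29 = 3132.

3132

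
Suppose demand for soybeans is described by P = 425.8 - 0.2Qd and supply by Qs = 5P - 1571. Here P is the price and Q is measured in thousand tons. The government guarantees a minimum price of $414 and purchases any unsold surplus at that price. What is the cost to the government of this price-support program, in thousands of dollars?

Rearranging demand gives Qd = 2129 - 5P. Setting quantity demanded equal to quantity supplied, 2129 - 5P = 5P - 1571, gives P* = 370 and Q* = 279.
Because the floor (414) lies above the market-clearing price, it is binding.
At P = 414: Qd = 2129 - 5·414 = 59 and Qs = 5·414 - 1571 = 499.
Surplus = Qs - Qd = 440.
Government expenditure = surplus × support price = 440 × 414 = 182160.

182160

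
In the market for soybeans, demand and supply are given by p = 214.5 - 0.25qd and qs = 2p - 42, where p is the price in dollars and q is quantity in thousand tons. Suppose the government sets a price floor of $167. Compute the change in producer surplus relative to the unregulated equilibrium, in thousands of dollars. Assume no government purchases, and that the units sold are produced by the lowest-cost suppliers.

2074

Rearranging demand gives qd = 858 - 4p. Equilibrium: 858 - 4p = 2p - 42, so 900 = 6p and p* = 150, q* = 258.
The floor of 167 is above the equilibrium price 150, so it binds.
At p = 167: qd = 858 - 4·167 = 190 and qs = 2·167 - 42 = 292.
Producer surplus without the control is ½ · (150 - 21) · 258 = 16641.
With the floor, 190 units are sold at 167. The supply price at q = 190 is 116, so PS = ½ · [(167 - 21) + (167 - 116)] · 190 = 18715.
Change in producer surplus = 18715 - 16641 = 2074.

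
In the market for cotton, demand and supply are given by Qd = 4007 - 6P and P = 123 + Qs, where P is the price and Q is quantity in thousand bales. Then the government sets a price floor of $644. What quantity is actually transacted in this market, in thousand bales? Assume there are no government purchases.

Rearranging supply gives Qs = P - 123. Setting quantity demanded equal to quantity supplied, 4007 - 6P = P - 123, gives P* = 590 and Q* = 467.
Because the floor (644) lies above the market-clearing price, it is binding.
At P = 644: Qd = 4007 - 6·644 = 143 and Qs = 644 - 123 = 521.
The quantity actually transacted is the short side, demand: 143.

143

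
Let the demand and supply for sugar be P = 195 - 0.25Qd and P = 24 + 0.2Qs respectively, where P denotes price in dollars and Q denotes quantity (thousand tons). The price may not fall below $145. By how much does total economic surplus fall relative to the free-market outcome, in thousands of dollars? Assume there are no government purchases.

Rearranging demand gives Qd = 780 - 4P; rearranging supply gives Qs = 5P - 120. Without the control the market clears where 780 - 4P = 5P - 120, i.e. P* = 100 and Q* = 380.
Because the floor (145) lies above the market-clearing price, it is binding.
At P = 145: Qd = 780 - 4·145 = 200 and Qs = 5·145 - 120 = 605.
Quantity traded falls to 200. At Q = 200 the demand price is (780 - 200)/4 = 145 and the supply price is (120 + 200)/5 = 64.
Deadweight loss = ½ · (145 - 64) · (380 - 200) = ½ · 81 · 180 = 7290.

7290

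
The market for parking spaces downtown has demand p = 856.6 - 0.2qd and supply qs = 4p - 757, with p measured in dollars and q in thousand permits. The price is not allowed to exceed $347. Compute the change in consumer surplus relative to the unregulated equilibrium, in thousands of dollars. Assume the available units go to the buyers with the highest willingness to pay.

Rearranging demand gives qd = 4283 - 5p. Without the control the market clears where 4283 - 5p = 4p - 757, i.e. p* = 560 and q* = 1483.
Since 347 < 560, the ceiling is binding.
At p = 347: qd = 4283 - 5·347 = 2548 and qs = 4·347 - 757 = 631.
Consumer surplus without the control is ½ · (856.6 - 560) · 1483 = 219928.9.
With the ceiling, 631 units are sold at 347 (assume they go to the highest-value buyers). The demand price at q = 631 is 730.4, so CS = ½ · [(856.6 - 347) + (730.4 - 347)] · 631 = 281741.5.
Change in consumer surplus = 281741.5 - 219928.9 = 61812.6.

61812.6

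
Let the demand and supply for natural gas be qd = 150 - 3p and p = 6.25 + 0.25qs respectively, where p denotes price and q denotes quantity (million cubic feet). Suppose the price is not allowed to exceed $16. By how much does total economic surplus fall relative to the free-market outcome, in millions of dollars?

378

Rearranging supply gives qs = 4p - 25. Setting quantity demanded equal to quantity supplied, 150 - 3p = 4p - 25, gives p* = 25 and q* = 75.
The ceiling of 16 is below the equilibrium price 25, so it binds.
At p = 16: qd = 150 - 3·16 = 102 and qs = 4·16 - 25 = 39.
Quantity traded falls to 39. At q = 39 the demand price is (150 - 39)/3 = 37 and the supply price is (25 + 39)/4 = 16.
Deadweight loss = ½ · (37 - 16) · (75 - 39) = ½ · 21 · 36 = 378.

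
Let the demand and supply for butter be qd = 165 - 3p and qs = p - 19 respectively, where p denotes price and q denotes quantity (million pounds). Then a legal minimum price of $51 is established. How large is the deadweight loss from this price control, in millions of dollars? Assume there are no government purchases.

150

Setting quantity demanded equal to quantity supplied, 165 - 3p = p - 19, gives p* = 46 and q* = 27.
Because the floor (51) lies above the market-clearing price, it is binding.
At p = 51: qd = 165 - 3·51 = 12 and qs = 51 - 19 = 32.
Quantity traded falls to 12. At q = 12 the demand price is (165 - 12)/3 = 51 and the supply price is 19 + 12 = 31.
Deadweight loss = ½ · (51 - 31) · (27 - 12) = ½ · 20 · 15 = 150.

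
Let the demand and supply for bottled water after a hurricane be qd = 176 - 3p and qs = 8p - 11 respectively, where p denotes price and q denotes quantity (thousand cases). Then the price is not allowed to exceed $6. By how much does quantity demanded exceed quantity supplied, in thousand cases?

Without the control the market clears where 176 - 3p = 8p - 11, i.e. p* = 17 and q* = 125.
Because the ceiling (6) lies below the market-clearing price, it is binding.
At p = 6: qd = 176 - 3·6 = 158 and qs = 8·6 - 11 = 37.
Shortage = qd - qs = 158 - 37 = 121.

121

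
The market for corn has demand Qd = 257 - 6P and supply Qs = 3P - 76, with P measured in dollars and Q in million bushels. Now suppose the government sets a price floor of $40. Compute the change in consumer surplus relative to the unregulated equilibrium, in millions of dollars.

Equilibrium: 257 - 6P = 3P - 76, so 333 = 9P and P* = 37, Q* = 35.
Since 40 > 37, the floor is binding.
At P = 40: Qd = 257 - 6·40 = 17 and Qs = 3·40 - 76 = 44.
Consumer surplus without the control is ½ · (257/6 - 37) · 35 = 1225/12.
With the floor, consumers buy 17 units at 40, so CS = ½ · (257/6 - 40) · 17 = 289/12.
Change in consumer surplus = 289/12 - 1225/12 = -78.

-78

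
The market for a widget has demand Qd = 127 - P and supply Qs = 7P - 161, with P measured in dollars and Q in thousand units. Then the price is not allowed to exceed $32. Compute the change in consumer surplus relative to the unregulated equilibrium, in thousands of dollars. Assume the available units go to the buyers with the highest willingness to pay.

-140

Setting quantity demanded equal to quantity supplied, 127 - P = 7P - 161, gives P* = 36 and Q* = 91.
The ceiling of 32 is below the equilibrium price 36, so it binds.
At P = 32: Qd = 127 - 32 = 95 and Qs = 7·32 - 161 = 63.
Consumer surplus without the control is ½ · (127 - 36) · 91 = 4140.5.
With the ceiling, 63 units are sold at 32 (assume they go to the highest-value buyers). The demand price at Q = 63 is 64, so CS = ½ · [(127 - 32) + (64 - 32)] · 63 = 4000.5.
Change in consumer surplus = 4000.5 - 4140.5 = -140.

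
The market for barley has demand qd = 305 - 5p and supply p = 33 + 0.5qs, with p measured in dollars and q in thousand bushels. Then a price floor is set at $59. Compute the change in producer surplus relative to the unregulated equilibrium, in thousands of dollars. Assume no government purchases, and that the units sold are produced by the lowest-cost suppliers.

Rearranging supply gives qs = 2p - 66. Setting quantity demanded equal to quantity supplied, 305 - 5p = 2p - 66, gives p* = 53 and q* = 40.
Since 59 > 53, the floor is binding.
At p = 59: qd = 305 - 5·59 = 10 and qs = 2·59 - 66 = 52.
Producer surplus without the control is ½ · (53 - 33) · 40 = 400.
With the floor, 10 units are sold at 59. The supply price at q = 10 is 38, so PS = ½ · [(59 - 33) + (59 - 38)] · 10 = 235.
Change in producer surplus = 235 - 400 = -165.

-165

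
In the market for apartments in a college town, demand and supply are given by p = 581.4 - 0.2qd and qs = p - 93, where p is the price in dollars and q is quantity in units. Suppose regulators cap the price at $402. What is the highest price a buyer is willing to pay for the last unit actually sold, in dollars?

Rearranging demand gives qd = 2907 - 5p. Without the control the market clears where 2907 - 5p = p - 93, i.e. p* = 500 and q* = 407.
Since 402 < 500, the ceiling is binding.
At p = 402: qd = 2907 - 5·402 = 897 and qs = 402 - 93 = 309.
Only 309 units reach the market. On the demand curve, the marginal buyer's willingness to pay at q = 309 is (2907 - 309)/5 = 519.6.

519.6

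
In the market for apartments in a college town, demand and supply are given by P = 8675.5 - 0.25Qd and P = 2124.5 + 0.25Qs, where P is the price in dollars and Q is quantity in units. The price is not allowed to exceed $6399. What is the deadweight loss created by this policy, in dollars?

Rearranging demand gives Qd = 34702 - 4P; rearranging supply gives Qs = 4P - 8498. Without the control the market clears where 34702 - 4P = 4P - 8498, i.e. P* = 5400 and Q* = 13102.
The ceiling of 6399 is above the equilibrium price 5400, so it is not binding; the market clears at P* = 5400, Q* = 13102.
Since the control does not bind, no trades are prevented and deadweight loss is zero.

0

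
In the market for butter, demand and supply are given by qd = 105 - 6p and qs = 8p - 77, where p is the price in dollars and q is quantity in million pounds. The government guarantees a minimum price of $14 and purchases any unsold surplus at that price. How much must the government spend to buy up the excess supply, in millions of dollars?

Equilibrium: 105 - 6p = 8p - 77, so 182 = 14p and p* = 13, q* = 27.
Since 14 > 13, the floor is binding.
At p = 14: qd = 105 - 6·14 = 21 and qs = 8·14 - 77 = 35.
Surplus = qs - qd = 14.
Government expenditure = surplus × support price = 14 × 14 = 196.

196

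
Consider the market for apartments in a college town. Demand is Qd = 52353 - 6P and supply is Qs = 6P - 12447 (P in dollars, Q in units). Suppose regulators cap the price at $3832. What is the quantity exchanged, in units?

10545

Setting quantity demanded equal to quantity supplied, 52353 - 6P = 6P - 12447, gives P* = 5400 and Q* = 19953.
The ceiling of 3832 is below the equilibrium price 5400, so it binds.
At P = 3832: Qd = 52353 - 6·3832 = 29361 and Qs = 6·3832 - 12447 = 10545.
The quantity actually transacted is the short side, supply: 10545.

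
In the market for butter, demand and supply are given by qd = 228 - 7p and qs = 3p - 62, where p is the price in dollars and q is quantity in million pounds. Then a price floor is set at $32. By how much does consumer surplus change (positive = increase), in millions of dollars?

Without the control the market clears where 228 - 7p = 3p - 62, i.e. p* = 29 and q* = 25.
Since 32 > 29, the floor is binding.
At p = 32: qd = 228 - 7·32 = 4 and qs = 3·32 - 62 = 34.
Consumer surplus without the control is ½ · (228/7 - 29) · 25 = 625/14.
With the floor, consumers buy 4 units at 32, so CS = ½ · (228/7 - 32) · 4 = 8/7.
Change in consumer surplus = 8/7 - 625/14 = -43.5.

-43.5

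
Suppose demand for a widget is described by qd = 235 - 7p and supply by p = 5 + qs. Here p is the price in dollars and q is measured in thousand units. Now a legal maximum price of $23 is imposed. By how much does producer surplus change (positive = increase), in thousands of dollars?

Rearranging supply gives qs = p - 5. In a free market, 235 - 7p = p - 5 gives the equilibrium p* = 30, q* = 25.
Because the ceiling (23) lies below the market-clearing price, it is binding.
At p = 23: qd = 235 - 7·23 = 74 and qs = 23 - 5 = 18.
Producer surplus without the control is ½ · (30 - 5) · 25 = 312.5.
With the ceiling, producers sell 18 units at 23, so PS = ½ · (23 - 5) · 18 = 162.
Change in producer surplus = 162 - 312.5 = -150.5.

-150.5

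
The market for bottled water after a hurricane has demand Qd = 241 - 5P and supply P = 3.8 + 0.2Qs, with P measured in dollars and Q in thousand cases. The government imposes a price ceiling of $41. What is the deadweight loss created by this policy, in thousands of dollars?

0

Rearranging supply gives Qs = 5P - 19. Setting quantity demanded equal to quantity supplied, 241 - 5P = 5P - 19, gives P* = 26 and Q* = 111.
The ceiling of 41 is above the equilibrium price 26, so it is not binding; the market clears at P* = 26, Q* = 111.
Since the control does not bind, no trades are prevented and deadweight loss is zero.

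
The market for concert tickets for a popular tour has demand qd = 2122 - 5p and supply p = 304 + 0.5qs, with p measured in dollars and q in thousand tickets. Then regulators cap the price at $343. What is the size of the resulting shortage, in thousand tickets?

329

Rearranging supply gives qs = 2p - 608. Equilibrium: 2122 - 5p = 2p - 608, so 2730 = 7p and p* = 390, q* = 172.
Because the ceiling (343) lies below the market-clearing price, it is binding.
At p = 343: qd = 2122 - 5·343 = 407 and qs = 2·343 - 608 = 78.
Shortage = qd - qs = 407 - 78 = 329.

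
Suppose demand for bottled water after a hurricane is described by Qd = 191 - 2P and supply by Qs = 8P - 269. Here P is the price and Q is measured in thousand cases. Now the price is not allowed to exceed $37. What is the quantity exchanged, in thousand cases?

In a free market, 191 - 2P = 8P - 269 gives the equilibrium P* = 46, Q* = 99.
The ceiling of 37 is below the equilibrium price 46, so it binds.
At P = 37: Qd = 191 - 2·37 = 117 and Qs = 8·37 - 269 = 27.
The quantity actually transacted is the short side, supply: 27.

27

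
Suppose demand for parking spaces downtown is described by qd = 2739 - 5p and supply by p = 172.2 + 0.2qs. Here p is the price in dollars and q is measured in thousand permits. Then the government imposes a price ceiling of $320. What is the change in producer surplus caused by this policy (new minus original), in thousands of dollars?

Rearranging supply gives qs = 5p - 861. Equilibrium: 2739 - 5p = 5p - 861, so 3600 = 10p and p* = 360, q* = 939.
Because the ceiling (320) lies below the market-clearing price, it is binding.
At p = 320: qd = 2739 - 5·320 = 1139 and qs = 5·320 - 861 = 739.
Producer surplus without the control is ½ · (360 - 172.2) · 939 = 88172.1.
With the ceiling, producers sell 739 units at 320, so PS = ½ · (320 - 172.2) · 739 = 54612.1.
Change in producer surplus = 54612.1 - 88172.1 = -33560.

-33560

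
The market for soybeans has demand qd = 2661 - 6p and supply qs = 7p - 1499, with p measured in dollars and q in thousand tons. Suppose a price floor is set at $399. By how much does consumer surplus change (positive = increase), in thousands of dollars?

-39816

Setting quantity demanded equal to quantity supplied, 2661 - 6p = 7p - 1499, gives p* = 320 and q* = 741.
Since 399 > 320, the floor is binding.
At p = 399: qd = 2661 - 6·399 = 267 and qs = 7·399 - 1499 = 1294.
Consumer surplus without the control is ½ · (443.5 - 320) · 741 = 45756.75.
With the floor, consumers buy 267 units at 399, so CS = ½ · (443.5 - 399) · 267 = 5940.75.
Change in consumer surplus = 5940.75 - 45756.75 = -39816.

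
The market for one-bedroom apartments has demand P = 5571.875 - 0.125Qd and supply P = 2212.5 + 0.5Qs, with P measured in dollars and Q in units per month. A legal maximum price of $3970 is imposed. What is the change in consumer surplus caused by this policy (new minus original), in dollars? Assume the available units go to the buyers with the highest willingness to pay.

3052725

Rearranging demand gives Qd = 44575 - 8P; rearranging supply gives Qs = 2P - 4425. Setting quantity demanded equal to quantity supplied, 44575 - 8P = 2P - 4425, gives P* = 4900 and Q* = 5375.
Because the ceiling (3970) lies below the market-clearing price, it is binding.
At P = 3970: Qd = 44575 - 8·3970 = 12815 and Qs = 2·3970 - 4425 = 3515.
Consumer surplus without the control is ½ · (5571.875 - 4900) · 5375 = 1805664.0625.
With the ceiling, 3515 units are sold at 3970 (assume they go to the highest-value buyers). The demand price at Q = 3515 is 5132.5, so CS = ½ · [(5571.875 - 3970) + (5132.5 - 3970)] · 3515 = 4858389.0625.
Change in consumer surplus = 4858389.0625 - 1805664.0625 = 3052725.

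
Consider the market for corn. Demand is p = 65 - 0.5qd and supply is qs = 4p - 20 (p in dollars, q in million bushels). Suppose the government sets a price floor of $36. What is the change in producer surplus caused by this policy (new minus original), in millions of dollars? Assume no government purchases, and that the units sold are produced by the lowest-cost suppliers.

577.5

Rearranging demand gives qd = 130 - 2p. Equilibrium: 130 - 2p = 4p - 20, so 150 = 6p and p* = 25, q* = 80.
Because the floor (36) lies above the market-clearing price, it is binding.
At p = 36: qd = 130 - 2·36 = 58 and qs = 4·36 - 20 = 124.
Producer surplus without the control is ½ · (25 - 5) · 80 = 800.
With the floor, 58 units are sold at 36. The supply price at q = 58 is 19.5, so PS = ½ · [(36 - 5) + (36 - 19.5)] · 58 = 1377.5.
Change in producer surplus = 1377.5 - 800 = 577.5.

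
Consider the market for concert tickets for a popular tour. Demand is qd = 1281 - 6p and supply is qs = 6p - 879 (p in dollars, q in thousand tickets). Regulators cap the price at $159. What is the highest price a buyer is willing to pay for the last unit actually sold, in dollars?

201

Equilibrium: 1281 - 6p = 6p - 879, so 2160 = 12p and p* = 180, q* = 201.
Because the ceiling (159) lies below the market-clearing price, it is binding.
At p = 159: qd = 1281 - 6·159 = 327 and qs = 6·159 - 879 = 75.
Only 75 units reach the market. On the demand curve, the marginal buyer's willingness to pay at q = 75 is (1281 - 75)/6 = 201.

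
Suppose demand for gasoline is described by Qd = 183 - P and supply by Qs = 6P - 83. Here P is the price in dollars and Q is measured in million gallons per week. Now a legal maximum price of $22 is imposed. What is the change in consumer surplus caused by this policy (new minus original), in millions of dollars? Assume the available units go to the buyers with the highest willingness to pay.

Setting quantity demanded equal to quantity supplied, 183 - P = 6P - 83, gives P* = 38 and Q* = 145.
The ceiling of 22 is below the equilibrium price 38, so it binds.
At P = 22: Qd = 183 - 22 = 161 and Qs = 6·22 - 83 = 49.
Consumer surplus without the control is ½ · (183 - 38) · 145 = 10512.5.
With the ceiling, 49 units are sold at 22 (assume they go to the highest-value buyers). The demand price at Q = 49 is 134, so CS = ½ · [(183 - 22) + (134 - 22)] · 49 = 6688.5.
Change in consumer surplus = 6688.5 - 10512.5 = -3824.

-3824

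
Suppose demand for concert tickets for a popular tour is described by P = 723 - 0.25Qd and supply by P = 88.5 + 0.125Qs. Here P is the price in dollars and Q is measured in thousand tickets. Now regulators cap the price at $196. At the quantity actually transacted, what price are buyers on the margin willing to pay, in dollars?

508

Rearranging demand gives Qd = 2892 - 4P; rearranging supply gives Qs = 8P - 708. Equilibrium: 2892 - 4P = 8P - 708, so 3600 = 12P and P* = 300, Q* = 1692.
The ceiling of 196 is below the equilibrium price 300, so it binds.
At P = 196: Qd = 2892 - 4·196 = 2108 and Qs = 8·196 - 708 = 860.
Only 860 units reach the market. On the demand curve, the marginal buyer's willingness to pay at Q = 860 is (2892 - 860)/4 = 508.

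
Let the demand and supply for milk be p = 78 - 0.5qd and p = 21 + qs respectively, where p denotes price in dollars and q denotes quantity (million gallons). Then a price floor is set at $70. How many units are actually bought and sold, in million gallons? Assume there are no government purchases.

16

Rearranging demand gives qd = 156 - 2p; rearranging supply gives qs = p - 21. In a free market, 156 - 2p = p - 21 gives the equilibrium p* = 59, q* = 38.
Since 70 > 59, the floor is binding.
At p = 70: qd = 156 - 2·70 = 16 and qs = 70 - 21 = 49.
The quantity actually transacted is the short side, demand: 16.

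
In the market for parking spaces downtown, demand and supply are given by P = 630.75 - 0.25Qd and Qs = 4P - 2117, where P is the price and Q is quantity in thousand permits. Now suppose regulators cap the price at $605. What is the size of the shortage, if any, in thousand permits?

Rearranging demand gives Qd = 2523 - 4P. Setting quantity demanded equal to quantity supplied, 2523 - 4P = 4P - 2117, gives P* = 580 and Q* = 203.
The ceiling of 605 is above the equilibrium price 580, so it is not binding; the market clears at P* = 580, Q* = 203.
Since the control does not bind, there is no shortage.

0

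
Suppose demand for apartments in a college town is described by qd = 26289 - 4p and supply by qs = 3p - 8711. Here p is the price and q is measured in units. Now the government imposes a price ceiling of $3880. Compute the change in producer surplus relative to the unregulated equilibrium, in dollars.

Equilibrium: 26289 - 4p = 3p - 8711, so 35000 = 7p and p* = 5000, q* = 6289.
Because the ceiling (3880) lies below the market-clearing price, it is binding.
At p = 3880: qd = 26289 - 4·3880 = 10769 and qs = 3·3880 - 8711 = 2929.
Producer surplus without the control is ½ · (5000 - 8711/3) · 6289 = 39551521/6.
With the ceiling, producers sell 2929 units at 3880, so PS = ½ · (3880 - 8711/3) · 2929 = 8579041/6.
Change in producer surplus = 8579041/6 - 39551521/6 = -5162080.

-5162080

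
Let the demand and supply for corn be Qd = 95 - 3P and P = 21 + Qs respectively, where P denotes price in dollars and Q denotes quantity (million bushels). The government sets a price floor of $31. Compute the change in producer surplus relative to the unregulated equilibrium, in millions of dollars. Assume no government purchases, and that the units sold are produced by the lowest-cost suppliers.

Rearranging supply gives Qs = P - 21. In a free market, 95 - 3P = P - 21 gives the equilibrium P* = 29, Q* = 8.
Since 31 > 29, the floor is binding.
At P = 31: Qd = 95 - 3·31 = 2 and Qs = 31 - 21 = 10.
Producer surplus without the control is ½ · (29 - 21) · 8 = 32.
With the floor, 2 units are sold at 31. The supply price at Q = 2 is 23, so PS = ½ · [(31 - 21) + (31 - 23)] · 2 = 18.
Change in producer surplus = 18 - 32 = -14.

-14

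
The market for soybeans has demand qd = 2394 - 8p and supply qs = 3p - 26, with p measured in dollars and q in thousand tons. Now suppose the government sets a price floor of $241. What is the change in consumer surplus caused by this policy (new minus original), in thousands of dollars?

In a free market, 2394 - 8p = 3p - 26 gives the equilibrium p* = 220, q* = 634.
Because the floor (241) lies above the market-clearing price, it is binding.
At p = 241: qd = 2394 - 8·241 = 466 and qs = 3·241 - 26 = 697.
Consumer surplus without the control is ½ · (299.25 - 220) · 634 = 25122.25.
With the floor, consumers buy 466 units at 241, so CS = ½ · (299.25 - 241) · 466 = 13572.25.
Change in consumer surplus = 13572.25 - 25122.25 = -11550.

-11550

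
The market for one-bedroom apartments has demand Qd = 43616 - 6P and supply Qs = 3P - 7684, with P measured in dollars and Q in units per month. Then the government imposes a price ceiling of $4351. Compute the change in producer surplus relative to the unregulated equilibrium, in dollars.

-9972482.5

Without the control the market clears where 43616 - 6P = 3P - 7684, i.e. P* = 5700 and Q* = 9416.
Because the ceiling (4351) lies below the market-clearing price, it is binding.
At P = 4351: Qd = 43616 - 6·4351 = 17510 and Qs = 3·4351 - 7684 = 5369.
Producer surplus without the control is ½ · (5700 - 7684/3) · 9416 = 44330528/3.
With the ceiling, producers sell 5369 units at 4351, so PS = ½ · (4351 - 7684/3) · 5369 = 28826161/6.
Change in producer surplus = 28826161/6 - 44330528/3 = -9972482.5.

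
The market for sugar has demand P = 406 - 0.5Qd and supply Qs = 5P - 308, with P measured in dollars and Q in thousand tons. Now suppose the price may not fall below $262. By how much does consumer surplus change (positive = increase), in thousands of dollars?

-39780

Rearranging demand gives Qd = 812 - 2P. Equilibrium: 812 - 2P = 5P - 308, so 1120 = 7P and P* = 160, Q* = 492.
Because the floor (262) lies above the market-clearing price, it is binding.
At P = 262: Qd = 812 - 2·262 = 288 and Qs = 5·262 - 308 = 1002.
Consumer surplus without the control is ½ · (406 - 160) · 492 = 60516.
With the floor, consumers buy 288 units at 262, so CS = ½ · (406 - 262) · 288 = 20736.
Change in consumer surplus = 20736 - 60516 = -39780.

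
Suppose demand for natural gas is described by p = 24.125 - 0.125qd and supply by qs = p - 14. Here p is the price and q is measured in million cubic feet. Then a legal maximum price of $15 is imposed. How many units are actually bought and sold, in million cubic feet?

Rearranging demand gives qd = 193 - 8p. Setting quantity demanded equal to quantity supplied, 193 - 8p = p - 14, gives p* = 23 and q* = 9.
Because the ceiling (15) lies below the market-clearing price, it is binding.
At p = 15: qd = 193 - 8·15 = 73 and qs = 15 - 14 = 1.
The quantity actually transacted is the short side, supply: 1.

1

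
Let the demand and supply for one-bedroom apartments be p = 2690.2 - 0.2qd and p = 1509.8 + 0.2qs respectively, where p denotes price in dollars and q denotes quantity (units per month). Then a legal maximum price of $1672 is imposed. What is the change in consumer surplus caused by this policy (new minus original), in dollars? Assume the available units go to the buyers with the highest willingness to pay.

-110852

Rearranging demand gives qd = 13451 - 5p; rearranging supply gives qs = 5p - 7549. Without the control the market clears where 13451 - 5p = 5p - 7549, i.e. p* = 2100 and q* = 2951.
Since 1672 < 2100, the ceiling is binding.
At p = 1672: qd = 13451 - 5·1672 = 5091 and qs = 5·1672 - 7549 = 811.
Consumer surplus without the control is ½ · (2690.2 - 2100) · 2951 = 870840.1.
With the ceiling, 811 units are sold at 1672 (assume they go to the highest-value buyers). The demand price at q = 811 is 2528, so CS = ½ · [(2690.2 - 1672) + (2528 - 1672)] · 811 = 759988.1.
Change in consumer surplus = 759988.1 - 870840.1 = -110852.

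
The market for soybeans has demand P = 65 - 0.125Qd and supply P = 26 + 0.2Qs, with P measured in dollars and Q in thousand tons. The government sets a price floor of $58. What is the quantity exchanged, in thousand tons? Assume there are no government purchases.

Rearranging demand gives Qd = 520 - 8P; rearranging supply gives Qs = 5P - 130. Equilibrium: 520 - 8P = 5P - 130, so 650 = 13P and P* = 50, Q* = 120.
The floor of 58 is above the equilibrium price 50, so it binds.
At P = 58: Qd = 520 - 8·58 = 56 and Qs = 5·58 - 130 = 160.
The quantity actually transacted is the short side, demand: 56.

56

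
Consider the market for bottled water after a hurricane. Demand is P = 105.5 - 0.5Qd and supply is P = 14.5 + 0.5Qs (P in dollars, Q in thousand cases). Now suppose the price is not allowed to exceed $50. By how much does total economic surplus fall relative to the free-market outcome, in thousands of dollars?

Rearranging demand gives Qd = 211 - 2P; rearranging supply gives Qs = 2P - 29. Equilibrium: 211 - 2P = 2P - 29, so 240 = 4P and P* = 60, Q* = 91.
Since 50 < 60, the ceiling is binding.
At P = 50: Qd = 211 - 2·50 = 111 and Qs = 2·50 - 29 = 71.
Quantity traded falls to 71. At Q = 71 the demand price is (211 - 71)/2 = 70 and the supply price is (29 + 71)/2 = 50.
Deadweight loss = ½ · (70 - 50) · (91 - 71) = ½ · 20 · 20 = 200.

200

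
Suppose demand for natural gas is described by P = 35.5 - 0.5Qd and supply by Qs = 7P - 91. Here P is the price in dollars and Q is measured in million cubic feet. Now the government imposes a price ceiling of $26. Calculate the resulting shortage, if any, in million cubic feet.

Rearranging demand gives Qd = 71 - 2P. Without the control the market clears where 71 - 2P = 7P - 91, i.e. P* = 18 and Q* = 35.
The ceiling of 26 is above the equilibrium price 18, so it is not binding; the market clears at P* = 18, Q* = 35.
Since the control does not bind, there is no shortage.

0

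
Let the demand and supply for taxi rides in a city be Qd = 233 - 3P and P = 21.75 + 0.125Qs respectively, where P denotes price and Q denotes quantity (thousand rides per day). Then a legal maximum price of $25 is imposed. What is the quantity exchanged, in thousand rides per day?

Rearranging supply gives Qs = 8P - 174. In a free market, 233 - 3P = 8P - 174 gives the equilibrium P* = 37, Q* = 122.
The ceiling of 25 is below the equilibrium price 37, so it binds.
At P = 25: Qd = 233 - 3·25 = 158 and Qs = 8·25 - 174 = 26.
The quantity actually transacted is the short side, supply: 26.

26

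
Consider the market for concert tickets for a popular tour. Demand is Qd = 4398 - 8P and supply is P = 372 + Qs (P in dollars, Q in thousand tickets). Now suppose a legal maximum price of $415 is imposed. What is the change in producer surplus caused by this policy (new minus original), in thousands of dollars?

Rearranging supply gives Qs = P - 372. Setting quantity demanded equal to quantity supplied, 4398 - 8P = P - 372, gives P* = 530 and Q* = 158.
Because the ceiling (415) lies below the market-clearing price, it is binding.
At P = 415: Qd = 4398 - 8·415 = 1078 and Qs = 415 - 372 = 43.
Producer surplus without the control is ½ · (530 - 372) · 158 = 12482.
With the ceiling, producers sell 43 units at 415, so PS = ½ · (415 - 372) · 43 = 924.5.
Change in producer surplus = 924.5 - 12482 = -11557.5.

-11557.5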